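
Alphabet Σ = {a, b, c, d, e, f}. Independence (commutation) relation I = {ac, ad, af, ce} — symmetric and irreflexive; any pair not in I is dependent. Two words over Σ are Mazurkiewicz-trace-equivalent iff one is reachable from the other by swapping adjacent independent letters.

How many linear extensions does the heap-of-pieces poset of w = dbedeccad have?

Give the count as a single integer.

9

#0=d has no predecessor
#1=b depends on [0:d]
#2=e depends on [1:b]
#3=d depends on [2:e]
#4=e depends on [3:d]
#5=c depends on [3:d]
#6=c depends on [5:c]
#7=a depends on [4:e]
#8=d depends on [4:e, 6:c]
sources: [0:d]
N(rest) = Σ N(rest − s) over sources s of rest; N(one piece) = 1:
  size 1 → [7]=1  [8]=1
  size 2 → [6,8]=1  [7,8]=2
  size 3 → [4,7,8]=2  [5,6,8]=1  [6,7,8]=3
  size 4 → [4,6,7,8]=5  [5,6,7,8]=4
  size 5 → [4,5,6,7,8]=9
  size 6 → [3,4,5,6,7,8]=9
  size 7 → [2,3,4,5,6,7,8]=9
  first=0(d) contributes 9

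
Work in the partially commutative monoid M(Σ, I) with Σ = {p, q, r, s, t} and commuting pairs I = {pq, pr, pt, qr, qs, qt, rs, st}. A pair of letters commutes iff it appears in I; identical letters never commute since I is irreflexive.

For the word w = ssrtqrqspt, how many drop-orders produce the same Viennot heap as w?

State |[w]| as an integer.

3150

0(s) covers ∅
1(s) covers 0:s
2(r) covers ∅
3(t) covers 2:r
4(q) covers ∅
5(r) covers 3:t
6(q) covers 4:q
7(s) covers 1:s
8(p) covers 7:s
9(t) covers 5:r
floor of heap: 0:s, 2:r, 4:q
completions by unplaced set U, small U first (add the entries for U minus each lowest piece of U):
  |U|=1: {6}:1  {8}:1  {9}:1
  |U|=2: {4,6}:1  {5,9}:1  {6,8}:2  {6,9}:2  {7,8}:1  {8,9}:2
  |U|=3: {1,7,8}:1  {3,5,9}:1  {4,6,8}:3  {4,6,9}:3  {5,6,9}:3  {5,8,9}:3  {6,7,8}:3  {6,8,9}:6  {7,8,9}:3
  |U|=4: {0,1,7,8}:1  {1,6,7,8}:4  {1,7,8,9}:4  {2,3,5,9}:1  {3,5,6,9}:4  {3,5,8,9}:4  {4,5,6,9}:6  {4,6,7,8}:6  {4,6,8,9}:12  {5,6,8,9}:12  {5,7,8,9}:6  {6,7,8,9}:12
  |U|=5: {0,1,6,7,8}:5  {0,1,7,8,9}:5  {1,4,6,7,8}:10  {1,5,7,8,9}:10  {1,6,7,8,9}:20  {2,3,5,6,9}:5  {2,3,5,8,9}:5  {3,4,5,6,9}:10  {3,5,6,8,9}:20  {3,5,7,8,9}:10  {4,5,6,8,9}:30  {4,6,7,8,9}:30  {5,6,7,8,9}:30
  |U|=6: {0,1,4,6,7,8}:15  {0,1,5,7,8,9}:15  {0,1,6,7,8,9}:30  {1,3,5,7,8,9}:20  {1,4,6,7,8,9}:60  {1,5,6,7,8,9}:60  {2,3,4,5,6,9}:15  {2,3,5,6,8,9}:30  {2,3,5,7,8,9}:15  {3,4,5,6,8,9}:60  {3,5,6,7,8,9}:60  {4,5,6,7,8,9}:90
  |U|=7: {0,1,3,5,7,8,9}:35  {0,1,4,6,7,8,9}:105  {0,1,5,6,7,8,9}:105  {1,2,3,5,7,8,9}:35  {1,3,5,6,7,8,9}:140  {1,4,5,6,7,8,9}:210  {2,3,4,5,6,8,9}:105  {2,3,5,6,7,8,9}:105  {3,4,5,6,7,8,9}:210
  |U|=8: {0,1,2,3,5,7,8,9}:70  {0,1,3,5,6,7,8,9}:280  {0,1,4,5,6,7,8,9}:420  {1,2,3,5,6,7,8,9}:280  {1,3,4,5,6,7,8,9}:560  {2,3,4,5,6,7,8,9}:420
  start at 0(s): 1260
  start at 2(r): 1260
  start at 4(q): 630
sum over floor = 3150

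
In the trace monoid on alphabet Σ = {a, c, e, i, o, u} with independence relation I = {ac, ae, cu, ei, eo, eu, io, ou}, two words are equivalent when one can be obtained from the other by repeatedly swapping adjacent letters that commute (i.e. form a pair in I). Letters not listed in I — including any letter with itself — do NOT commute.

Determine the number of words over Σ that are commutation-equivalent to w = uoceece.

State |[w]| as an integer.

7

0(u) covers ∅
1(o) covers ∅
2(c) covers 1:o
3(e) covers 2:c
4(e) covers 3:e
5(c) covers 4:e
6(e) covers 5:c
floor of heap: 0:u, 1:o
completions by unplaced set U, small U first (add the entries for U minus each lowest piece of U):
  |U|=1: {0}:1  {6}:1
  |U|=2: {0,6}:2  {5,6}:1
  |U|=3: {0,5,6}:3  {4,5,6}:1
  |U|=4: {0,4,5,6}:4  {3,4,5,6}:1
  |U|=5: {0,3,4,5,6}:5  {2,3,4,5,6}:1
  start at 0(u): 1
  start at 1(o): 6
sum over floor = 7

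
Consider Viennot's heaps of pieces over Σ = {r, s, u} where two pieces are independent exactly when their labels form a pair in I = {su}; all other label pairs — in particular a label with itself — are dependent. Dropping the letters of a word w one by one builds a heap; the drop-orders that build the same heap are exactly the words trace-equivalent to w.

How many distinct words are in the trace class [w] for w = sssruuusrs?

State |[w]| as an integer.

4

0(s) covers ∅
1(s) covers 0:s
2(s) covers 1:s
3(r) covers 2:s
4(u) covers 3:r
5(u) covers 4:u
6(u) covers 5:u
7(s) covers 3:r
8(r) covers 6:u, 7:s
9(s) covers 8:r
floor of heap: 0:s
completions by unplaced set U, small U first (add the entries for U minus each lowest piece of U):
  |U|=1: {9}:1
  |U|=2: {8,9}:1
  |U|=3: {6,8,9}:1  {7,8,9}:1
  |U|=4: {5,6,8,9}:1  {6,7,8,9}:2
  |U|=5: {4,5,6,8,9}:1  {5,6,7,8,9}:3
  |U|=6: {4,5,6,7,8,9}:4
  |U|=7: {3,4,5,6,7,8,9}:4
  |U|=8: {2,3,4,5,6,7,8,9}:4
  start at 0(s): 4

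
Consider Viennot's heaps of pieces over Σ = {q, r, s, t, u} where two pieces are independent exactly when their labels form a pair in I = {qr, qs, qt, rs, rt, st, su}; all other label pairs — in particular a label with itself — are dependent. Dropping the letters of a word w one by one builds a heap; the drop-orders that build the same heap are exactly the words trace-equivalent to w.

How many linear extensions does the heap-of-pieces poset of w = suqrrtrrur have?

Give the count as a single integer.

300

drop 0:s onto floor
drop 1:u onto floor
drop 2:q onto {1:u}
drop 3:r onto {1:u}
drop 4:r onto {3:r}
drop 5:t onto {1:u}
drop 6:r onto {4:r}
drop 7:r onto {6:r}
drop 8:u onto {2:q, 5:t, 7:r}
drop 9:r onto {8:u}
ground layer = {0:s, 1:u}
drop-orders for the pieces not yet dropped (sum over which currently-grounded one goes next):
  1 to go: {0} 1  {9} 1
  2 to go: {0,9} 2  {8,9} 1
  3 to go: {0,8,9} 3  {2,8,9} 1  {5,8,9} 1  {7,8,9} 1
  4 to go: {0,2,8,9} 4  {0,5,8,9} 4  {0,7,8,9} 4  {2,5,8,9} 2  {2,7,8,9} 2  {5,7,8,9} 2  {6,7,8,9} 1
  5 to go: {0,2,5,8,9} 10  {0,2,7,8,9} 10  {0,5,7,8,9} 10  {0,6,7,8,9} 5  {2,5,7,8,9} 6  {2,6,7,8,9} 3  {4,6,7,8,9} 1  {5,6,7,8,9} 3
  6 to go: {0,2,5,7,8,9} 36  {0,2,6,7,8,9} 18  {0,4,6,7,8,9} 6  {0,5,6,7,8,9} 18  {2,4,6,7,8,9} 4  {2,5,6,7,8,9} 12  {3,4,6,7,8,9} 1  {4,5,6,7,8,9} 4
  7 to go: {0,2,4,6,7,8,9} 28  {0,2,5,6,7,8,9} 84  {0,3,4,6,7,8,9} 7  {0,4,5,6,7,8,9} 28  {2,3,4,6,7,8,9} 5  {2,4,5,6,7,8,9} 20  {3,4,5,6,7,8,9} 5
  8 to go: {0,2,3,4,6,7,8,9} 40  {0,2,4,5,6,7,8,9} 160  {0,3,4,5,6,7,8,9} 40  {2,3,4,5,6,7,8,9} 30
  if 0:s drops first: 30 orders
  if 1:u drops first: 270 orders
heap linearizations: 300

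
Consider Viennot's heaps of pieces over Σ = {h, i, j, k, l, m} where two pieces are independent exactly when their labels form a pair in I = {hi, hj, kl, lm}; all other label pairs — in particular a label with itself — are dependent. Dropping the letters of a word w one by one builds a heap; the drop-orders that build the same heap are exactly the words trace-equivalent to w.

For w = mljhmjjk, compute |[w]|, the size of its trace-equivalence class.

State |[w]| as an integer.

4

0(m) covers ∅
1(l) covers ∅
2(j) covers 0:m, 1:l
3(h) covers 0:m, 1:l
4(m) covers 2:j, 3:h
5(j) covers 4:m
6(j) covers 5:j
7(k) covers 6:j
floor of heap: 0:m, 1:l
completions by unplaced set U, small U first (add the entries for U minus each lowest piece of U):
  |U|=1: {7}:1
  |U|=2: {6,7}:1
  |U|=3: {5,6,7}:1
  |U|=4: {4,5,6,7}:1
  |U|=5: {2,4,5,6,7}:1  {3,4,5,6,7}:1
  |U|=6: {2,3,4,5,6,7}:2
  start at 0(m): 2
  start at 1(l): 2
sum over floor = 4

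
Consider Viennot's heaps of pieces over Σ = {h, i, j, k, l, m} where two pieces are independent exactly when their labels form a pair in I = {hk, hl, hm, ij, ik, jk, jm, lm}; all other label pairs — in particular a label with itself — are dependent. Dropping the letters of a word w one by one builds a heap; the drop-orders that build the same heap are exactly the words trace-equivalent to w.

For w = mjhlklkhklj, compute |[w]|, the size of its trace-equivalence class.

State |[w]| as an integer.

100

drop 0:m onto floor
drop 1:j onto floor
drop 2:h onto {1:j}
drop 3:l onto {1:j}
drop 4:k onto {0:m, 3:l}
drop 5:l onto {4:k}
drop 6:k onto {5:l}
drop 7:h onto {2:h}
drop 8:k onto {6:k}
drop 9:l onto {8:k}
drop 10:j onto {7:h, 9:l}
ground layer = {0:m, 1:j}
drop-orders for the pieces not yet dropped (sum over which currently-grounded one goes next):
  1 to go: {10} 1
  2 to go: {7,10} 1  {9,10} 1
  3 to go: {2,7,10} 1  {7,9,10} 2  {8,9,10} 1
  4 to go: {2,7,9,10} 3  {6,8,9,10} 1  {7,8,9,10} 3
  5 to go: {2,7,8,9,10} 6  {5,6,8,9,10} 1  {6,7,8,9,10} 4
  6 to go: {2,6,7,8,9,10} 10  {4,5,6,8,9,10} 1  {5,6,7,8,9,10} 5
  7 to go: {0,4,5,6,8,9,10} 1  {2,5,6,7,8,9,10} 15  {3,4,5,6,8,9,10} 1  {4,5,6,7,8,9,10} 6
  8 to go: {0,3,4,5,6,8,9,10} 2  {0,4,5,6,7,8,9,10} 7  {2,4,5,6,7,8,9,10} 21  {3,4,5,6,7,8,9,10} 7
  9 to go: {0,2,4,5,6,7,8,9,10} 28  {0,3,4,5,6,7,8,9,10} 16  {2,3,4,5,6,7,8,9,10} 28
  if 0:m drops first: 28 orders
  if 1:j drops first: 72 orders
heap linearizations: 100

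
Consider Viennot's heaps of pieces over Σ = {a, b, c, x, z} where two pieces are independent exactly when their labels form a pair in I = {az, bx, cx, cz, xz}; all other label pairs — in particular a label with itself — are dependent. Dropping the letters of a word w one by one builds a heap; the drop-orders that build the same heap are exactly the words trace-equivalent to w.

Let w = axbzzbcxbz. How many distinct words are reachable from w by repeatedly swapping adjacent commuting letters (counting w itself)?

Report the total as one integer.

piece 0:a — minimal
piece 1:x rests on {0:a}
piece 2:b rests on {0:a}
piece 3:z rests on {2:b}
piece 4:z rests on {3:z}
piece 5:b rests on {4:z}
piece 6:c rests on {5:b}
piece 7:x rests on {1:x}
piece 8:b rests on {6:c}
piece 9:z rests on {8:b}
minimal pieces: {0:a}
ways to finish when only these pieces remain (= sum over removing one remaining piece with nothing left below it):
  1 left: {7}→1  {9}→1
  2 left: {1,7}→1  {7,9}→2  {8,9}→1
  3 left: {1,7,9}→3  {6,8,9}→1  {7,8,9}→3
  4 left: {1,7,8,9}→6  {5,6,8,9}→1  {6,7,8,9}→4
  5 left: {1,6,7,8,9}→10  {4,5,6,8,9}→1  {5,6,7,8,9}→5
  6 left: {1,5,6,7,8,9}→15  {3,4,5,6,8,9}→1  {4,5,6,7,8,9}→6
  7 left: {1,4,5,6,7,8,9}→21  {2,3,4,5,6,8,9}→1  {3,4,5,6,7,8,9}→7
  8 left: {1,3,4,5,6,7,8,9}→28  {2,3,4,5,6,7,8,9}→8
  placing 0:a first → 36 extensions

36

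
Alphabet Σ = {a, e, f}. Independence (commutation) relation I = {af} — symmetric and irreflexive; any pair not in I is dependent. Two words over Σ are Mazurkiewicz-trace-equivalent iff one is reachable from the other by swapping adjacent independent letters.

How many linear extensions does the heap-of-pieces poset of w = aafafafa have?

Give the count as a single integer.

#0=a has no predecessor
#1=a depends on [0:a]
#2=f has no predecessor
#3=a depends on [1:a]
#4=f depends on [2:f]
#5=a depends on [3:a]
#6=f depends on [4:f]
#7=a depends on [5:a]
sources: [0:a, 2:f]
N(rest) = Σ N(rest − s) over sources s of rest; N(one piece) = 1:
  size 1 → [6]=1  [7]=1
  size 2 → [4,6]=1  [5,7]=1  [6,7]=2
  size 3 → [2,4,6]=1  [3,5,7]=1  [4,6,7]=3  [5,6,7]=3
  size 4 → [1,3,5,7]=1  [2,4,6,7]=4  [3,5,6,7]=4  [4,5,6,7]=6
  size 5 → [0,1,3,5,7]=1  [1,3,5,6,7]=5  [2,4,5,6,7]=10  [3,4,5,6,7]=10
  size 6 → [0,1,3,5,6,7]=6  [1,3,4,5,6,7]=15  [2,3,4,5,6,7]=20
  first=0(a) contributes 35
  first=2(f) contributes 21
|[w]| = 56

56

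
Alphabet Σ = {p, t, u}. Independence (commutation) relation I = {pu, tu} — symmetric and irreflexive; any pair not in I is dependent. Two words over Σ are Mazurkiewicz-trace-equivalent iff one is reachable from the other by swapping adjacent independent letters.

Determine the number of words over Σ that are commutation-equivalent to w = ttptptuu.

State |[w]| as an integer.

28

#0=t has no predecessor
#1=t depends on [0:t]
#2=p depends on [1:t]
#3=t depends on [2:p]
#4=p depends on [3:t]
#5=t depends on [4:p]
#6=u has no predecessor
#7=u depends on [6:u]
sources: [0:t, 6:u]
N(rest) = Σ N(rest − s) over sources s of rest; N(one piece) = 1:
  size 1 → [5]=1  [7]=1
  size 2 → [4,5]=1  [5,7]=2  [6,7]=1
  size 3 → [3,4,5]=1  [4,5,7]=3  [5,6,7]=3
  size 4 → [2,3,4,5]=1  [3,4,5,7]=4  [4,5,6,7]=6
  size 5 → [1,2,3,4,5]=1  [2,3,4,5,7]=5  [3,4,5,6,7]=10
  size 6 → [0,1,2,3,4,5]=1  [1,2,3,4,5,7]=6  [2,3,4,5,6,7]=15
  first=0(t) contributes 21
  first=6(u) contributes 7
|[w]| = 28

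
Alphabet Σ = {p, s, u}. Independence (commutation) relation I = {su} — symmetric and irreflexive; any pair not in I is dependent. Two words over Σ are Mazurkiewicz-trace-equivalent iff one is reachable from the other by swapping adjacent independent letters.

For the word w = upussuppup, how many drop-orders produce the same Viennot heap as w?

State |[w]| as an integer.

0(u) covers ∅
1(p) covers 0:u
2(u) covers 1:p
3(s) covers 1:p
4(s) covers 3:s
5(u) covers 2:u
6(p) covers 4:s, 5:u
7(p) covers 6:p
8(u) covers 7:p
9(p) covers 8:u
floor of heap: 0:u
completions by unplaced set U, small U first (add the entries for U minus each lowest piece of U):
  |U|=1: {9}:1
  |U|=2: {8,9}:1
  |U|=3: {7,8,9}:1
  |U|=4: {6,7,8,9}:1
  |U|=5: {4,6,7,8,9}:1  {5,6,7,8,9}:1
  |U|=6: {2,5,6,7,8,9}:1  {3,4,6,7,8,9}:1  {4,5,6,7,8,9}:2
  |U|=7: {2,4,5,6,7,8,9}:3  {3,4,5,6,7,8,9}:3
  |U|=8: {2,3,4,5,6,7,8,9}:6
  start at 0(u): 6

6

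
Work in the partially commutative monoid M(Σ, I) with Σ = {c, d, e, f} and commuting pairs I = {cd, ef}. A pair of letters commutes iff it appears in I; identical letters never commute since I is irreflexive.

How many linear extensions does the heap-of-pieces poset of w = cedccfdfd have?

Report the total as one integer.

3

piece 0:c — minimal
piece 1:e rests on {0:c}
piece 2:d rests on {1:e}
piece 3:c rests on {1:e}
piece 4:c rests on {3:c}
piece 5:f rests on {2:d, 4:c}
piece 6:d rests on {5:f}
piece 7:f rests on {6:d}
piece 8:d rests on {7:f}
minimal pieces: {0:c}
ways to finish when only these pieces remain (= sum over removing one remaining piece with nothing left below it):
  1 left: {8}→1
  2 left: {7,8}→1
  3 left: {6,7,8}→1
  4 left: {5,6,7,8}→1
  5 left: {2,5,6,7,8}→1  {4,5,6,7,8}→1
  6 left: {2,4,5,6,7,8}→2  {3,4,5,6,7,8}→1
  7 left: {2,3,4,5,6,7,8}→3
  placing 0:c first → 3 extensions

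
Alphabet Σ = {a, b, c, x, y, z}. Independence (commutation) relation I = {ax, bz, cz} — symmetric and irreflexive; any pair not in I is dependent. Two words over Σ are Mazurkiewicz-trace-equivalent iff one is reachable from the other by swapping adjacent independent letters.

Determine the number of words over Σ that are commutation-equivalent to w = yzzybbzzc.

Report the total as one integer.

0(y) covers ∅
1(z) covers 0:y
2(z) covers 1:z
3(y) covers 2:z
4(b) covers 3:y
5(b) covers 4:b
6(z) covers 3:y
7(z) covers 6:z
8(c) covers 5:b
floor of heap: 0:y
completions by unplaced set U, small U first (add the entries for U minus each lowest piece of U):
  |U|=1: {7}:1  {8}:1
  |U|=2: {5,8}:1  {6,7}:1  {7,8}:2
  |U|=3: {4,5,8}:1  {5,7,8}:3  {6,7,8}:3
  |U|=4: {4,5,7,8}:4  {5,6,7,8}:6
  |U|=5: {4,5,6,7,8}:10
  |U|=6: {3,4,5,6,7,8}:10
  |U|=7: {2,3,4,5,6,7,8}:10
  start at 0(y): 10

10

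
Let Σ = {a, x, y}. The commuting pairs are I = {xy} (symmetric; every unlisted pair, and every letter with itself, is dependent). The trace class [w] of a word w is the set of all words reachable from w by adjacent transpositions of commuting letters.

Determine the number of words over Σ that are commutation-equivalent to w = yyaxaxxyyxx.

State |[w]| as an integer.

15

#0=y has no predecessor
#1=y depends on [0:y]
#2=a depends on [1:y]
#3=x depends on [2:a]
#4=a depends on [3:x]
#5=x depends on [4:a]
#6=x depends on [5:x]
#7=y depends on [4:a]
#8=y depends on [7:y]
#9=x depends on [6:x]
#10=x depends on [9:x]
sources: [0:y]
N(rest) = Σ N(rest − s) over sources s of rest; N(one piece) = 1:
  size 1 → [8]=1  [10]=1
  size 2 → [7,8]=1  [8,10]=2  [9,10]=1
  size 3 → [6,9,10]=1  [7,8,10]=3  [8,9,10]=3
  size 4 → [5,6,9,10]=1  [6,8,9,10]=4  [7,8,9,10]=6
  size 5 → [5,6,8,9,10]=5  [6,7,8,9,10]=10
  size 6 → [5,6,7,8,9,10]=15
  size 7 → [4,5,6,7,8,9,10]=15
  size 8 → [3,4,5,6,7,8,9,10]=15
  size 9 → [2,3,4,5,6,7,8,9,10]=15
  first=0(y) contributes 15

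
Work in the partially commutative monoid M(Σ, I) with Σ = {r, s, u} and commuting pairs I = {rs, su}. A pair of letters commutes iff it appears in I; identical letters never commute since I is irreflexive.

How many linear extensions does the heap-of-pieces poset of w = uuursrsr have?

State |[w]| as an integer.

piece 0:u — minimal
piece 1:u rests on {0:u}
piece 2:u rests on {1:u}
piece 3:r rests on {2:u}
piece 4:s — minimal
piece 5:r rests on {3:r}
piece 6:s rests on {4:s}
piece 7:r rests on {5:r}
minimal pieces: {0:u, 4:s}
ways to finish when only these pieces remain (= sum over removing one remaining piece with nothing left below it):
  1 left: {6}→1  {7}→1
  2 left: {4,6}→1  {5,7}→1  {6,7}→2
  3 left: {3,5,7}→1  {4,6,7}→3  {5,6,7}→3
  4 left: {2,3,5,7}→1  {3,5,6,7}→4  {4,5,6,7}→6
  5 left: {1,2,3,5,7}→1  {2,3,5,6,7}→5  {3,4,5,6,7}→10
  6 left: {0,1,2,3,5,7}→1  {1,2,3,5,6,7}→6  {2,3,4,5,6,7}→15
  placing 0:u first → 21 extensions
  placing 4:s first → 7 extensions
total linear extensions = 28

28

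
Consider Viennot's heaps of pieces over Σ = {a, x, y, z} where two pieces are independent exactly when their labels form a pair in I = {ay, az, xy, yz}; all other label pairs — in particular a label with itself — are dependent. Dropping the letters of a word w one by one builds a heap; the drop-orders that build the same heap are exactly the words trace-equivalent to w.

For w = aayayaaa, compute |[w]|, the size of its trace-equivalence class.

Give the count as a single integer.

28

piece 0:a — minimal
piece 1:a rests on {0:a}
piece 2:y — minimal
piece 3:a rests on {1:a}
piece 4:y rests on {2:y}
piece 5:a rests on {3:a}
piece 6:a rests on {5:a}
piece 7:a rests on {6:a}
minimal pieces: {0:a, 2:y}
ways to finish when only these pieces remain (= sum over removing one remaining piece with nothing left below it):
  1 left: {4}→1  {7}→1
  2 left: {2,4}→1  {4,7}→2  {6,7}→1
  3 left: {2,4,7}→3  {4,6,7}→3  {5,6,7}→1
  4 left: {2,4,6,7}→6  {3,5,6,7}→1  {4,5,6,7}→4
  5 left: {1,3,5,6,7}→1  {2,4,5,6,7}→10  {3,4,5,6,7}→5
  6 left: {0,1,3,5,6,7}→1  {1,3,4,5,6,7}→6  {2,3,4,5,6,7}→15
  placing 0:a first → 21 extensions
  placing 2:y first → 7 extensions
total linear extensions = 28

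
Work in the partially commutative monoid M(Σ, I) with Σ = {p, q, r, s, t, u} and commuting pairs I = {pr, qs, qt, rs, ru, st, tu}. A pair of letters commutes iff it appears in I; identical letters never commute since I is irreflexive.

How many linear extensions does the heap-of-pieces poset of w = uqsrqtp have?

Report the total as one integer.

drop 0:u onto floor
drop 1:q onto {0:u}
drop 2:s onto {0:u}
drop 3:r onto {1:q}
drop 4:q onto {3:r}
drop 5:t onto {3:r}
drop 6:p onto {2:s, 4:q, 5:t}
ground layer = {0:u}
drop-orders for the pieces not yet dropped (sum over which currently-grounded one goes next):
  1 to go: {6} 1
  2 to go: {2,6} 1  {4,6} 1  {5,6} 1
  3 to go: {2,4,6} 2  {2,5,6} 2  {4,5,6} 2
  4 to go: {2,4,5,6} 6  {3,4,5,6} 2
  5 to go: {1,3,4,5,6} 2  {2,3,4,5,6} 8
  if 0:u drops first: 10 orders

10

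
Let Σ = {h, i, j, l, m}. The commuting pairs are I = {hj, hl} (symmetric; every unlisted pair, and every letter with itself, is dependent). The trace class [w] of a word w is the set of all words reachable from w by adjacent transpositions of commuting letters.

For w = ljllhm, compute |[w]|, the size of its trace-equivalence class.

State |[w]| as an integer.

5

drop 0:l onto floor
drop 1:j onto {0:l}
drop 2:l onto {1:j}
drop 3:l onto {2:l}
drop 4:h onto floor
drop 5:m onto {3:l, 4:h}
ground layer = {0:l, 4:h}
drop-orders for the pieces not yet dropped (sum over which currently-grounded one goes next):
  1 to go: {5} 1
  2 to go: {3,5} 1  {4,5} 1
  3 to go: {2,3,5} 1  {3,4,5} 2
  4 to go: {1,2,3,5} 1  {2,3,4,5} 3
  if 0:l drops first: 4 orders
  if 4:h drops first: 1 orders
heap linearizations: 5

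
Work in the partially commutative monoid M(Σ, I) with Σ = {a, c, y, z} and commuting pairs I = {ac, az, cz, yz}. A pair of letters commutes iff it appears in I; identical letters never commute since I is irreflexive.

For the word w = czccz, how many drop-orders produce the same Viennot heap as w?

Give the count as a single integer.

drop 0:c onto floor
drop 1:z onto floor
drop 2:c onto {0:c}
drop 3:c onto {2:c}
drop 4:z onto {1:z}
ground layer = {0:c, 1:z}
drop-orders for the pieces not yet dropped (sum over which currently-grounded one goes next):
  1 to go: {3} 1  {4} 1
  2 to go: {1,4} 1  {2,3} 1  {3,4} 2
  3 to go: {0,2,3} 1  {1,3,4} 3  {2,3,4} 3
  if 0:c drops first: 6 orders
  if 1:z drops first: 4 orders
heap linearizations: 10

10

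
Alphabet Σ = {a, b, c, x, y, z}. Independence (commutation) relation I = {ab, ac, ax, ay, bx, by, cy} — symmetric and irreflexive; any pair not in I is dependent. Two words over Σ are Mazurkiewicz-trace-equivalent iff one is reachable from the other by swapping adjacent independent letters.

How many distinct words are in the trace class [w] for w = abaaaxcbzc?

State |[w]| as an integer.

140

0(a) covers ∅
1(b) covers ∅
2(a) covers 0:a
3(a) covers 2:a
4(a) covers 3:a
5(x) covers ∅
6(c) covers 1:b, 5:x
7(b) covers 6:c
8(z) covers 4:a, 7:b
9(c) covers 8:z
floor of heap: 0:a, 1:b, 5:x
completions by unplaced set U, small U first (add the entries for U minus each lowest piece of U):
  |U|=1: {9}:1
  |U|=2: {8,9}:1
  |U|=3: {4,8,9}:1  {7,8,9}:1
  |U|=4: {3,4,8,9}:1  {4,7,8,9}:2  {6,7,8,9}:1
  |U|=5: {1,6,7,8,9}:1  {2,3,4,8,9}:1  {3,4,7,8,9}:3  {4,6,7,8,9}:3  {5,6,7,8,9}:1
  |U|=6: {0,2,3,4,8,9}:1  {1,4,6,7,8,9}:4  {1,5,6,7,8,9}:2  {2,3,4,7,8,9}:4  {3,4,6,7,8,9}:6  {4,5,6,7,8,9}:4
  |U|=7: {0,2,3,4,7,8,9}:5  {1,3,4,6,7,8,9}:10  {1,4,5,6,7,8,9}:10  {2,3,4,6,7,8,9}:10  {3,4,5,6,7,8,9}:10
  |U|=8: {0,2,3,4,6,7,8,9}:15  {1,2,3,4,6,7,8,9}:20  {1,3,4,5,6,7,8,9}:30  {2,3,4,5,6,7,8,9}:20
  start at 0(a): 70
  start at 1(b): 35
  start at 5(x): 35
sum over floor = 140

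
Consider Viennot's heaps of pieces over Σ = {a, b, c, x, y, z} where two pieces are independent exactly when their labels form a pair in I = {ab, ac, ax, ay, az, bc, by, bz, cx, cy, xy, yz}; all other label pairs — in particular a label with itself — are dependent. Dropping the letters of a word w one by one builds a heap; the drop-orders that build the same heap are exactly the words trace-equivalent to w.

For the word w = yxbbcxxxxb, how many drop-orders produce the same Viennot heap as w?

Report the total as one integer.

drop 0:y onto floor
drop 1:x onto floor
drop 2:b onto {1:x}
drop 3:b onto {2:b}
drop 4:c onto floor
drop 5:x onto {3:b}
drop 6:x onto {5:x}
drop 7:x onto {6:x}
drop 8:x onto {7:x}
drop 9:b onto {8:x}
ground layer = {0:y, 1:x, 4:c}
drop-orders for the pieces not yet dropped (sum over which currently-grounded one goes next):
  1 to go: {0} 1  {4} 1  {9} 1
  2 to go: {0,4} 2  {0,9} 2  {4,9} 2  {8,9} 1
  3 to go: {0,4,9} 6  {0,8,9} 3  {4,8,9} 3  {7,8,9} 1
  4 to go: {0,4,8,9} 12  {0,7,8,9} 4  {4,7,8,9} 4  {6,7,8,9} 1
  5 to go: {0,4,7,8,9} 20  {0,6,7,8,9} 5  {4,6,7,8,9} 5  {5,6,7,8,9} 1
  6 to go: {0,4,6,7,8,9} 30  {0,5,6,7,8,9} 6  {3,5,6,7,8,9} 1  {4,5,6,7,8,9} 6
  7 to go: {0,3,5,6,7,8,9} 7  {0,4,5,6,7,8,9} 42  {2,3,5,6,7,8,9} 1  {3,4,5,6,7,8,9} 7
  8 to go: {0,2,3,5,6,7,8,9} 8  {0,3,4,5,6,7,8,9} 56  {1,2,3,5,6,7,8,9} 1  {2,3,4,5,6,7,8,9} 8
  if 0:y drops first: 9 orders
  if 1:x drops first: 72 orders
  if 4:c drops first: 9 orders
heap linearizations: 90

90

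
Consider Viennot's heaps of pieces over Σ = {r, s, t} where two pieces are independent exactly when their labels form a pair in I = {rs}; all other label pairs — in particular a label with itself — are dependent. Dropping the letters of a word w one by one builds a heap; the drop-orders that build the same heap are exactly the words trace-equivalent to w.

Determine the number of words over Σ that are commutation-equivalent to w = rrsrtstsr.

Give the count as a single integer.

#0=r has no predecessor
#1=r depends on [0:r]
#2=s has no predecessor
#3=r depends on [1:r]
#4=t depends on [2:s, 3:r]
#5=s depends on [4:t]
#6=t depends on [5:s]
#7=s depends on [6:t]
#8=r depends on [6:t]
sources: [0:r, 2:s]
N(rest) = Σ N(rest − s) over sources s of rest; N(one piece) = 1:
  size 1 → [7]=1  [8]=1
  size 2 → [7,8]=2
  size 3 → [6,7,8]=2
  size 4 → [5,6,7,8]=2
  size 5 → [4,5,6,7,8]=2
  size 6 → [2,4,5,6,7,8]=2  [3,4,5,6,7,8]=2
  size 7 → [1,3,4,5,6,7,8]=2  [2,3,4,5,6,7,8]=4
  first=0(r) contributes 6
  first=2(s) contributes 2
|[w]| = 8

8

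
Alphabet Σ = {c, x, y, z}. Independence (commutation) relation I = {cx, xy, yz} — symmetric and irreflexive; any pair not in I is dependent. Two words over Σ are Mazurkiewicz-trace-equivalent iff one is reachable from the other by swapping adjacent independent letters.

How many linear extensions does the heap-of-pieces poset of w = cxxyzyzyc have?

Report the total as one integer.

65

drop 0:c onto floor
drop 1:x onto floor
drop 2:x onto {1:x}
drop 3:y onto {0:c}
drop 4:z onto {0:c, 2:x}
drop 5:y onto {3:y}
drop 6:z onto {4:z}
drop 7:y onto {5:y}
drop 8:c onto {6:z, 7:y}
ground layer = {0:c, 1:x}
drop-orders for the pieces not yet dropped (sum over which currently-grounded one goes next):
  1 to go: {8} 1
  2 to go: {6,8} 1  {7,8} 1
  3 to go: {4,6,8} 1  {5,7,8} 1  {6,7,8} 2
  4 to go: {2,4,6,8} 1  {3,5,7,8} 1  {4,6,7,8} 3  {5,6,7,8} 3
  5 to go: {1,2,4,6,8} 1  {2,4,6,7,8} 4  {3,5,6,7,8} 4  {4,5,6,7,8} 6
  6 to go: {1,2,4,6,7,8} 5  {2,4,5,6,7,8} 10  {3,4,5,6,7,8} 10
  7 to go: {0,3,4,5,6,7,8} 10  {1,2,4,5,6,7,8} 15  {2,3,4,5,6,7,8} 20
  if 0:c drops first: 35 orders
  if 1:x drops first: 30 orders
heap linearizations: 65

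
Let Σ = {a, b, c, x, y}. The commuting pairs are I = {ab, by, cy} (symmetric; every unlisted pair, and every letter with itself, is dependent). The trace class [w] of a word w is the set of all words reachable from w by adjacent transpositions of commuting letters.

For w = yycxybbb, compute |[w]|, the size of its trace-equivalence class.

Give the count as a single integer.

12

drop 0:y onto floor
drop 1:y onto {0:y}
drop 2:c onto floor
drop 3:x onto {1:y, 2:c}
drop 4:y onto {3:x}
drop 5:b onto {3:x}
drop 6:b onto {5:b}
drop 7:b onto {6:b}
ground layer = {0:y, 2:c}
drop-orders for the pieces not yet dropped (sum over which currently-grounded one goes next):
  1 to go: {4} 1  {7} 1
  2 to go: {4,7} 2  {6,7} 1
  3 to go: {4,6,7} 3  {5,6,7} 1
  4 to go: {4,5,6,7} 4
  5 to go: {3,4,5,6,7} 4
  6 to go: {1,3,4,5,6,7} 4  {2,3,4,5,6,7} 4
  if 0:y drops first: 8 orders
  if 2:c drops first: 4 orders
heap linearizations: 12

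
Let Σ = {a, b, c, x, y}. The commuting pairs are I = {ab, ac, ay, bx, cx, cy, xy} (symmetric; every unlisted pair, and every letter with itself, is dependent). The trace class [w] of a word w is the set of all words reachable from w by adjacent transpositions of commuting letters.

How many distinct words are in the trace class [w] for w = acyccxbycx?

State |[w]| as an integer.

#0=a has no predecessor
#1=c has no predecessor
#2=y has no predecessor
#3=c depends on [1:c]
#4=c depends on [3:c]
#5=x depends on [0:a]
#6=b depends on [2:y, 4:c]
#7=y depends on [6:b]
#8=c depends on [6:b]
#9=x depends on [5:x]
sources: [0:a, 1:c, 2:y]
N(rest) = Σ N(rest − s) over sources s of rest; N(one piece) = 1:
  size 1 → [7]=1  [8]=1  [9]=1
  size 2 → [5,9]=1  [7,8]=2  [7,9]=2  [8,9]=2
  size 3 → [0,5,9]=1  [5,7,9]=3  [5,8,9]=3  [6,7,8]=2  [7,8,9]=6
  size 4 → [0,5,7,9]=4  [0,5,8,9]=4  [2,6,7,8]=2  [4,6,7,8]=2  [5,7,8,9]=12  [6,7,8,9]=8
  size 5 → [0,5,7,8,9]=20  [2,4,6,7,8]=4  [2,6,7,8,9]=10  [3,4,6,7,8]=2  [4,6,7,8,9]=10  [5,6,7,8,9]=20
  size 6 → [0,5,6,7,8,9]=40  [1,3,4,6,7,8]=2  [2,3,4,6,7,8]=6  [2,4,6,7,8,9]=24  [2,5,6,7,8,9]=30  [3,4,6,7,8,9]=12  [4,5,6,7,8,9]=30
  size 7 → [0,2,5,6,7,8,9]=70  [0,4,5,6,7,8,9]=70  [1,2,3,4,6,7,8]=8  [1,3,4,6,7,8,9]=14  [2,3,4,6,7,8,9]=42  [2,4,5,6,7,8,9]=84  [3,4,5,6,7,8,9]=42
  size 8 → [0,2,4,5,6,7,8,9]=224  [0,3,4,5,6,7,8,9]=112  [1,2,3,4,6,7,8,9]=64  [1,3,4,5,6,7,8,9]=56  [2,3,4,5,6,7,8,9]=168
  first=0(a) contributes 288
  first=1(c) contributes 504
  first=2(y) contributes 168
|[w]| = 960

960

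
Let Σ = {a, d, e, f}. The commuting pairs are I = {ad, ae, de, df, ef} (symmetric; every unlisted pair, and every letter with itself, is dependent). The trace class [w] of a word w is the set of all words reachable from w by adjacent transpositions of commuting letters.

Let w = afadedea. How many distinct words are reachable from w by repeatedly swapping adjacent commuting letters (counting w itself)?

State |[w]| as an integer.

0(a) covers ∅
1(f) covers 0:a
2(a) covers 1:f
3(d) covers ∅
4(e) covers ∅
5(d) covers 3:d
6(e) covers 4:e
7(a) covers 2:a
floor of heap: 0:a, 3:d, 4:e
completions by unplaced set U, small U first (add the entries for U minus each lowest piece of U):
  |U|=1: {5}:1  {6}:1  {7}:1
  |U|=2: {2,7}:1  {3,5}:1  {4,6}:1  {5,6}:2  {5,7}:2  {6,7}:2
  |U|=3: {1,2,7}:1  {2,5,7}:3  {2,6,7}:3  {3,5,6}:3  {3,5,7}:3  {4,5,6}:3  {4,6,7}:3  {5,6,7}:6
  |U|=4: {0,1,2,7}:1  {1,2,5,7}:4  {1,2,6,7}:4  {2,3,5,7}:6  {2,4,6,7}:6  {2,5,6,7}:12  {3,4,5,6}:6  {3,5,6,7}:12  {4,5,6,7}:12
  |U|=5: {0,1,2,5,7}:5  {0,1,2,6,7}:5  {1,2,3,5,7}:10  {1,2,4,6,7}:10  {1,2,5,6,7}:20  {2,3,5,6,7}:30  {2,4,5,6,7}:30  {3,4,5,6,7}:30
  |U|=6: {0,1,2,3,5,7}:15  {0,1,2,4,6,7}:15  {0,1,2,5,6,7}:30  {1,2,3,5,6,7}:60  {1,2,4,5,6,7}:60  {2,3,4,5,6,7}:90
  start at 0(a): 210
  start at 3(d): 105
  start at 4(e): 105
sum over floor = 420

420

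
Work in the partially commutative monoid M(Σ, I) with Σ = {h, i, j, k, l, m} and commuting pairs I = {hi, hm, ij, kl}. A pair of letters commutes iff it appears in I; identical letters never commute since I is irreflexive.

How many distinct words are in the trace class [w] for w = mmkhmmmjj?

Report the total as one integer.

drop 0:m onto floor
drop 1:m onto {0:m}
drop 2:k onto {1:m}
drop 3:h onto {2:k}
drop 4:m onto {2:k}
drop 5:m onto {4:m}
drop 6:m onto {5:m}
drop 7:j onto {3:h, 6:m}
drop 8:j onto {7:j}
ground layer = {0:m}
drop-orders for the pieces not yet dropped (sum over which currently-grounded one goes next):
  1 to go: {8} 1
  2 to go: {7,8} 1
  3 to go: {3,7,8} 1  {6,7,8} 1
  4 to go: {3,6,7,8} 2  {5,6,7,8} 1
  5 to go: {3,5,6,7,8} 3  {4,5,6,7,8} 1
  6 to go: {3,4,5,6,7,8} 4
  7 to go: {2,3,4,5,6,7,8} 4
  if 0:m drops first: 4 orders

4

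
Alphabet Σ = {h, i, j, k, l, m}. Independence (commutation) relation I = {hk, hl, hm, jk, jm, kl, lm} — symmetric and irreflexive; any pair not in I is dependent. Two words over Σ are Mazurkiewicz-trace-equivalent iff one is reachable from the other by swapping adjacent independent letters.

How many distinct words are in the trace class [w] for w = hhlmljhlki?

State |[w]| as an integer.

drop 0:h onto floor
drop 1:h onto {0:h}
drop 2:l onto floor
drop 3:m onto floor
drop 4:l onto {2:l}
drop 5:j onto {1:h, 4:l}
drop 6:h onto {5:j}
drop 7:l onto {5:j}
drop 8:k onto {3:m}
drop 9:i onto {6:h, 7:l, 8:k}
ground layer = {0:h, 2:l, 3:m}
drop-orders for the pieces not yet dropped (sum over which currently-grounded one goes next):
  1 to go: {9} 1
  2 to go: {6,9} 1  {7,9} 1  {8,9} 1
  3 to go: {3,8,9} 1  {6,7,9} 2  {6,8,9} 2  {7,8,9} 2
  4 to go: {3,6,8,9} 3  {3,7,8,9} 3  {5,6,7,9} 2  {6,7,8,9} 6
  5 to go: {1,5,6,7,9} 2  {3,6,7,8,9} 12  {4,5,6,7,9} 2  {5,6,7,8,9} 8
  6 to go: {0,1,5,6,7,9} 2  {1,4,5,6,7,9} 4  {1,5,6,7,8,9} 10  {2,4,5,6,7,9} 2  {3,5,6,7,8,9} 20  {4,5,6,7,8,9} 10
  7 to go: {0,1,4,5,6,7,9} 6  {0,1,5,6,7,8,9} 12  {1,2,4,5,6,7,9} 6  {1,3,5,6,7,8,9} 30  {1,4,5,6,7,8,9} 24  {2,4,5,6,7,8,9} 12  {3,4,5,6,7,8,9} 30
  8 to go: {0,1,2,4,5,6,7,9} 12  {0,1,3,5,6,7,8,9} 42  {0,1,4,5,6,7,8,9} 42  {1,2,4,5,6,7,8,9} 42  {1,3,4,5,6,7,8,9} 84  {2,3,4,5,6,7,8,9} 42
  if 0:h drops first: 168 orders
  if 2:l drops first: 168 orders
  if 3:m drops first: 96 orders
heap linearizations: 432

432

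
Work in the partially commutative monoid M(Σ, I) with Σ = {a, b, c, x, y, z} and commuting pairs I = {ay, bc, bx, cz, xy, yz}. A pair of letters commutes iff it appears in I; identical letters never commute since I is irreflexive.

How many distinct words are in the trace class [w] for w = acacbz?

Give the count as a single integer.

piece 0:a — minimal
piece 1:c rests on {0:a}
piece 2:a rests on {1:c}
piece 3:c rests on {2:a}
piece 4:b rests on {2:a}
piece 5:z rests on {4:b}
minimal pieces: {0:a}
ways to finish when only these pieces remain (= sum over removing one remaining piece with nothing left below it):
  1 left: {3}→1  {5}→1
  2 left: {3,5}→2  {4,5}→1
  3 left: {3,4,5}→3
  4 left: {2,3,4,5}→3
  placing 0:a first → 3 extensions

3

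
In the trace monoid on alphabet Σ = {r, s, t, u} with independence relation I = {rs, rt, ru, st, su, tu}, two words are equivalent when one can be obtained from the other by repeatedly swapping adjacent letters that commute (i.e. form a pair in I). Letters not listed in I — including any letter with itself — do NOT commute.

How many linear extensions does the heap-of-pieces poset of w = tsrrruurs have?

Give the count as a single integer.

3780

drop 0:t onto floor
drop 1:s onto floor
drop 2:r onto floor
drop 3:r onto {2:r}
drop 4:r onto {3:r}
drop 5:u onto floor
drop 6:u onto {5:u}
drop 7:r onto {4:r}
drop 8:s onto {1:s}
ground layer = {0:t, 1:s, 2:r, 5:u}
drop-orders for the pieces not yet dropped (sum over which currently-grounded one goes next):
  1 to go: {0} 1  {6} 1  {7} 1  {8} 1
  2 to go: {0,6} 2  {0,7} 2  {0,8} 2  {1,8} 1  {4,7} 1  {5,6} 1  {6,7} 2  {6,8} 2  {7,8} 2
  3 to go: {0,1,8} 3  {0,4,7} 3  {0,5,6} 3  {0,6,7} 6  {0,6,8} 6  {0,7,8} 6  {1,6,8} 3  {1,7,8} 3  {3,4,7} 1  {4,6,7} 3  {4,7,8} 3  {5,6,7} 3  {5,6,8} 3  {6,7,8} 6
  4 to go: {0,1,6,8} 12  {0,1,7,8} 12  {0,3,4,7} 4  {0,4,6,7} 12  {0,4,7,8} 12  {0,5,6,7} 12  {0,5,6,8} 12  {0,6,7,8} 24  {1,4,7,8} 6  {1,5,6,8} 6  {1,6,7,8} 12  {2,3,4,7} 1  {3,4,6,7} 4  {3,4,7,8} 4  {4,5,6,7} 6  {4,6,7,8} 12  {5,6,7,8} 12
  5 to go: {0,1,4,7,8} 30  {0,1,5,6,8} 30  {0,1,6,7,8} 60  {0,2,3,4,7} 5  {0,3,4,6,7} 20  {0,3,4,7,8} 20  {0,4,5,6,7} 30  {0,4,6,7,8} 60  {0,5,6,7,8} 60  {1,3,4,7,8} 10  {1,4,6,7,8} 30  {1,5,6,7,8} 30  {2,3,4,6,7} 5  {2,3,4,7,8} 5  {3,4,5,6,7} 10  {3,4,6,7,8} 20  {4,5,6,7,8} 30
  6 to go: {0,1,3,4,7,8} 60  {0,1,4,6,7,8} 180  {0,1,5,6,7,8} 180  {0,2,3,4,6,7} 30  {0,2,3,4,7,8} 30  {0,3,4,5,6,7} 60  {0,3,4,6,7,8} 120  {0,4,5,6,7,8} 180  {1,2,3,4,7,8} 15  {1,3,4,6,7,8} 60  {1,4,5,6,7,8} 90  {2,3,4,5,6,7} 15  {2,3,4,6,7,8} 30  {3,4,5,6,7,8} 60
  7 to go: {0,1,2,3,4,7,8} 105  {0,1,3,4,6,7,8} 420  {0,1,4,5,6,7,8} 630  {0,2,3,4,5,6,7} 105  {0,2,3,4,6,7,8} 210  {0,3,4,5,6,7,8} 420  {1,2,3,4,6,7,8} 105  {1,3,4,5,6,7,8} 210  {2,3,4,5,6,7,8} 105
  if 0:t drops first: 420 orders
  if 1:s drops first: 840 orders
  if 2:r drops first: 1680 orders
  if 5:u drops first: 840 orders
heap linearizations: 3780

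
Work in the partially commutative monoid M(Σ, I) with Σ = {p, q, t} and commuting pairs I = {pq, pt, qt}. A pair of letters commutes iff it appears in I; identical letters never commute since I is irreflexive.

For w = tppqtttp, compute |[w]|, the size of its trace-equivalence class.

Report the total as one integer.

280

#0=t has no predecessor
#1=p has no predecessor
#2=p depends on [1:p]
#3=q has no predecessor
#4=t depends on [0:t]
#5=t depends on [4:t]
#6=t depends on [5:t]
#7=p depends on [2:p]
sources: [0:t, 1:p, 3:q]
N(rest) = Σ N(rest − s) over sources s of rest; N(one piece) = 1:
  size 1 → [3]=1  [6]=1  [7]=1
  size 2 → [2,7]=1  [3,6]=2  [3,7]=2  [5,6]=1  [6,7]=2
  size 3 → [1,2,7]=1  [2,3,7]=3  [2,6,7]=3  [3,5,6]=3  [3,6,7]=6  [4,5,6]=1  [5,6,7]=3
  size 4 → [0,4,5,6]=1  [1,2,3,7]=4  [1,2,6,7]=4  [2,3,6,7]=12  [2,5,6,7]=6  [3,4,5,6]=4  [3,5,6,7]=12  [4,5,6,7]=4
  size 5 → [0,3,4,5,6]=5  [0,4,5,6,7]=5  [1,2,3,6,7]=20  [1,2,5,6,7]=10  [2,3,5,6,7]=30  [2,4,5,6,7]=10  [3,4,5,6,7]=20
  size 6 → [0,2,4,5,6,7]=15  [0,3,4,5,6,7]=30  [1,2,3,5,6,7]=60  [1,2,4,5,6,7]=20  [2,3,4,5,6,7]=60
  first=0(t) contributes 140
  first=1(p) contributes 105
  first=3(q) contributes 35
|[w]| = 280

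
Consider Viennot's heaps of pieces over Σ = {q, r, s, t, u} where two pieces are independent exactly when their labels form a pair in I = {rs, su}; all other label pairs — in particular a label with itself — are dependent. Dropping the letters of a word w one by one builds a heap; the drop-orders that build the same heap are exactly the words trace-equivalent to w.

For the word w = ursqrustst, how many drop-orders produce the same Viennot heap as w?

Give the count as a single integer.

9

drop 0:u onto floor
drop 1:r onto {0:u}
drop 2:s onto floor
drop 3:q onto {1:r, 2:s}
drop 4:r onto {3:q}
drop 5:u onto {4:r}
drop 6:s onto {3:q}
drop 7:t onto {5:u, 6:s}
drop 8:s onto {7:t}
drop 9:t onto {8:s}
ground layer = {0:u, 2:s}
drop-orders for the pieces not yet dropped (sum over which currently-grounded one goes next):
  1 to go: {9} 1
  2 to go: {8,9} 1
  3 to go: {7,8,9} 1
  4 to go: {5,7,8,9} 1  {6,7,8,9} 1
  5 to go: {4,5,7,8,9} 1  {5,6,7,8,9} 2
  6 to go: {4,5,6,7,8,9} 3
  7 to go: {3,4,5,6,7,8,9} 3
  8 to go: {1,3,4,5,6,7,8,9} 3  {2,3,4,5,6,7,8,9} 3
  if 0:u drops first: 6 orders
  if 2:s drops first: 3 orders
heap linearizations: 9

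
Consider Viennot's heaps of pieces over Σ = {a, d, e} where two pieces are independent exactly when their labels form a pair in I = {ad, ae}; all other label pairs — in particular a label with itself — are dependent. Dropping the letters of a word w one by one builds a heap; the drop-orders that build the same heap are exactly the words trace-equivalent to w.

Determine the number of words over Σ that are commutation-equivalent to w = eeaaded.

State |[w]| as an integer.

0(e) covers ∅
1(e) covers 0:e
2(a) covers ∅
3(a) covers 2:a
4(d) covers 1:e
5(e) covers 4:d
6(d) covers 5:e
floor of heap: 0:e, 2:a
completions by unplaced set U, small U first (add the entries for U minus each lowest piece of U):
  |U|=1: {3}:1  {6}:1
  |U|=2: {2,3}:1  {3,6}:2  {5,6}:1
  |U|=3: {2,3,6}:3  {3,5,6}:3  {4,5,6}:1
  |U|=4: {1,4,5,6}:1  {2,3,5,6}:6  {3,4,5,6}:4
  |U|=5: {0,1,4,5,6}:1  {1,3,4,5,6}:5  {2,3,4,5,6}:10
  start at 0(e): 15
  start at 2(a): 6
sum over floor = 21

21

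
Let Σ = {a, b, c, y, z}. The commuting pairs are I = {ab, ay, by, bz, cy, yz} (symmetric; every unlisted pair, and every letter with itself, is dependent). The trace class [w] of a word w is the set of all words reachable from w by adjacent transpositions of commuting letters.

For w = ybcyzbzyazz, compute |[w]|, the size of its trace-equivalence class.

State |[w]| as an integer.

990

#0=y has no predecessor
#1=b has no predecessor
#2=c depends on [1:b]
#3=y depends on [0:y]
#4=z depends on [2:c]
#5=b depends on [2:c]
#6=z depends on [4:z]
#7=y depends on [3:y]
#8=a depends on [6:z]
#9=z depends on [8:a]
#10=z depends on [9:z]
sources: [0:y, 1:b]
N(rest) = Σ N(rest − s) over sources s of rest; N(one piece) = 1:
  size 1 → [5]=1  [7]=1  [10]=1
  size 2 → [3,7]=1  [5,7]=2  [5,10]=2  [7,10]=2  [9,10]=1
  size 3 → [0,3,7]=1  [3,5,7]=3  [3,7,10]=3  [5,7,10]=6  [5,9,10]=3  [7,9,10]=3  [8,9,10]=1
  size 4 → [0,3,5,7]=4  [0,3,7,10]=4  [3,5,7,10]=12  [3,7,9,10]=6  [5,7,9,10]=12  [5,8,9,10]=4  [6,8,9,10]=1  [7,8,9,10]=4
  size 5 → [0,3,5,7,10]=20  [0,3,7,9,10]=10  [3,5,7,9,10]=30  [3,7,8,9,10]=10  [4,6,8,9,10]=1  [5,6,8,9,10]=5  [5,7,8,9,10]=20  [6,7,8,9,10]=5
  size 6 → [0,3,5,7,9,10]=60  [0,3,7,8,9,10]=20  [3,5,7,8,9,10]=60  [3,6,7,8,9,10]=15  [4,5,6,8,9,10]=6  [4,6,7,8,9,10]=6  [5,6,7,8,9,10]=30
  size 7 → [0,3,5,7,8,9,10]=140  [0,3,6,7,8,9,10]=35  [2,4,5,6,8,9,10]=6  [3,4,6,7,8,9,10]=21  [3,5,6,7,8,9,10]=105  [4,5,6,7,8,9,10]=42
  size 8 → [0,3,4,6,7,8,9,10]=56  [0,3,5,6,7,8,9,10]=280  [1,2,4,5,6,8,9,10]=6  [2,4,5,6,7,8,9,10]=48  [3,4,5,6,7,8,9,10]=168
  size 9 → [0,3,4,5,6,7,8,9,10]=504  [1,2,4,5,6,7,8,9,10]=54  [2,3,4,5,6,7,8,9,10]=216
  first=0(y) contributes 270
  first=1(b) contributes 720
|[w]| = 990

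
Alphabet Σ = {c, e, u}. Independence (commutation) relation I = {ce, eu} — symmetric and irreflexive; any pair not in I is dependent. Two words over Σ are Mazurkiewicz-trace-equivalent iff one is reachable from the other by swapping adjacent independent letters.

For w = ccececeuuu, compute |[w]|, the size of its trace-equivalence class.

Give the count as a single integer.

120

drop 0:c onto floor
drop 1:c onto {0:c}
drop 2:e onto floor
drop 3:c onto {1:c}
drop 4:e onto {2:e}
drop 5:c onto {3:c}
drop 6:e onto {4:e}
drop 7:u onto {5:c}
drop 8:u onto {7:u}
drop 9:u onto {8:u}
ground layer = {0:c, 2:e}
drop-orders for the pieces not yet dropped (sum over which currently-grounded one goes next):
  1 to go: {6} 1  {9} 1
  2 to go: {4,6} 1  {6,9} 2  {8,9} 1
  3 to go: {2,4,6} 1  {4,6,9} 3  {6,8,9} 3  {7,8,9} 1
  4 to go: {2,4,6,9} 4  {4,6,8,9} 6  {5,7,8,9} 1  {6,7,8,9} 4
  5 to go: {2,4,6,8,9} 10  {3,5,7,8,9} 1  {4,6,7,8,9} 10  {5,6,7,8,9} 5
  6 to go: {1,3,5,7,8,9} 1  {2,4,6,7,8,9} 20  {3,5,6,7,8,9} 6  {4,5,6,7,8,9} 15
  7 to go: {0,1,3,5,7,8,9} 1  {1,3,5,6,7,8,9} 7  {2,4,5,6,7,8,9} 35  {3,4,5,6,7,8,9} 21
  8 to go: {0,1,3,5,6,7,8,9} 8  {1,3,4,5,6,7,8,9} 28  {2,3,4,5,6,7,8,9} 56
  if 0:c drops first: 84 orders
  if 2:e drops first: 36 orders
heap linearizations: 120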